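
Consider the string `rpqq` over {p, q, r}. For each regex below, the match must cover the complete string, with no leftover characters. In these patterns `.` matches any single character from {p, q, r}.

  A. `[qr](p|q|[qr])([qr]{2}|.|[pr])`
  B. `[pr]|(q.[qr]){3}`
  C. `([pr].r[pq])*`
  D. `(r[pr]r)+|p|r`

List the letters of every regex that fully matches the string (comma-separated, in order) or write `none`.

A

A → match
B → no match
C → no match
D → no match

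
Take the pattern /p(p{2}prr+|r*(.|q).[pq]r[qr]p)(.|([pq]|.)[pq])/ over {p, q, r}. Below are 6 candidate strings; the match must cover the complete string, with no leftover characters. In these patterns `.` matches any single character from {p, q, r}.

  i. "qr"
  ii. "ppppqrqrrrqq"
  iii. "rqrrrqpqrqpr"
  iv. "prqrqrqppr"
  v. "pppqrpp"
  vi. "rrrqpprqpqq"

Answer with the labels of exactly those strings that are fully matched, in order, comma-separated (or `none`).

none

i → no match — must start with "p"
ii → no match
iii → no match — must start with "p"
iv → no match
v → no match
vi → no match — must start with "p"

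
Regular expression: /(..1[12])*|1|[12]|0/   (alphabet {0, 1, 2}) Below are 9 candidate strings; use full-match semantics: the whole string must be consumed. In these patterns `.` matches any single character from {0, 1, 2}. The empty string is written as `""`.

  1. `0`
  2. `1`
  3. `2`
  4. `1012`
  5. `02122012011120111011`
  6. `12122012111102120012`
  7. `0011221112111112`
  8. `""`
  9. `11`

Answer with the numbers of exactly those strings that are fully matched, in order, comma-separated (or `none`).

1 → match
2 → match
3 → match
4 → match
5 → match
6 → match
7 → match
8 → match
9 → no match

1, 2, 3, 4, 5, 6, 7, 8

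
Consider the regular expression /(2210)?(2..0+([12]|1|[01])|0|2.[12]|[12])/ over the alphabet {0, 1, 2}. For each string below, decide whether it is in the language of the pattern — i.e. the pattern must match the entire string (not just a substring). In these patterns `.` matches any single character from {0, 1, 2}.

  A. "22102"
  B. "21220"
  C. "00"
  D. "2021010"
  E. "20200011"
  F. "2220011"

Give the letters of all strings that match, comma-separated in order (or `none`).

A

A → match
B → no match
C → no match
D → no match
E → no match
F → no match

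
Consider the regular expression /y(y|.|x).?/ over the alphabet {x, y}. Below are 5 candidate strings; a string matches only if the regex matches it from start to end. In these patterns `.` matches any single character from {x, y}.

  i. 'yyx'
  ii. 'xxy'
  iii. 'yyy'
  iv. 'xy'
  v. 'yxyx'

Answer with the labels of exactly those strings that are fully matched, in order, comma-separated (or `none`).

i → match
ii → no match — must start with 'y'
iii → match
iv → no match — must start with 'y'
v → no match

i, iii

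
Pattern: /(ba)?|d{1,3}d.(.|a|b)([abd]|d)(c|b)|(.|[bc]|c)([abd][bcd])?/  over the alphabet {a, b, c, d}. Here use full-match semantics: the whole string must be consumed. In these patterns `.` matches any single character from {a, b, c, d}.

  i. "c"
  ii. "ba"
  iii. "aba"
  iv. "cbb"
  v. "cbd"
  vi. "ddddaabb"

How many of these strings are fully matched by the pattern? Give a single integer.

i → match
ii → match
iii → no match
iv → match
v → match
vi → match
Total matched: 5

5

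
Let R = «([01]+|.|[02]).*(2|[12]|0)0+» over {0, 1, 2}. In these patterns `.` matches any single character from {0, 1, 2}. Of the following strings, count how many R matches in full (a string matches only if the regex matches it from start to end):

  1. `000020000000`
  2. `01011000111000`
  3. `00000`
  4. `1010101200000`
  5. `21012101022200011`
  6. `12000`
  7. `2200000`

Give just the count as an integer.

1 → match
2 → match
3 → match
4 → match
5 → no match — must end with `0`
6 → match
7 → match
Total matched: 6

6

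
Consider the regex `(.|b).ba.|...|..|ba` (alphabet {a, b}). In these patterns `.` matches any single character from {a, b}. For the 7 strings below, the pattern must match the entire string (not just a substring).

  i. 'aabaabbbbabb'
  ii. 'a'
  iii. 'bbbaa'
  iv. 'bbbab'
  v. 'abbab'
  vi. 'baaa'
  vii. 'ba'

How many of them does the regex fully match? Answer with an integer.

4

i → no match
ii → no match
iii → match
iv → match
v → match
vi → no match
vii → match
Total matched: 4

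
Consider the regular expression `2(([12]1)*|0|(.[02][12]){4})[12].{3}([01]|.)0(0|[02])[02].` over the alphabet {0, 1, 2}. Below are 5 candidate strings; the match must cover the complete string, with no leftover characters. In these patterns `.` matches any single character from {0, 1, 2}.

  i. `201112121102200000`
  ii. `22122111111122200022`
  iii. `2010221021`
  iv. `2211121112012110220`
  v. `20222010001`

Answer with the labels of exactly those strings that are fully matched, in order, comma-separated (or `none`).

v

i → no match
ii → no match
iii → no match
iv → no match
v → match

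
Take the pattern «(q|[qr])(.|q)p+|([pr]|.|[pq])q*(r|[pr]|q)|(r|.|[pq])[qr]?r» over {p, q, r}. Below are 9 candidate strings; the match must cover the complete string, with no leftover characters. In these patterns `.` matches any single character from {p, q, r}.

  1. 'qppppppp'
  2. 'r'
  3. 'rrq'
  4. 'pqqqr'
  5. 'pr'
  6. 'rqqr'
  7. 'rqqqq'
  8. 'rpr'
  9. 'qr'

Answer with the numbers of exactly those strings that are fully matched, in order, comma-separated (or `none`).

1. 'qppppppp' → match
2. 'r' → no match
3. 'rrq' → no match
4. 'pqqqr' → match
5. 'pr' → match
6. 'rqqr' → match
7. 'rqqqq' → match
8. 'rpr' → no match
9. 'qr' → match

1, 4, 5, 6, 7, 9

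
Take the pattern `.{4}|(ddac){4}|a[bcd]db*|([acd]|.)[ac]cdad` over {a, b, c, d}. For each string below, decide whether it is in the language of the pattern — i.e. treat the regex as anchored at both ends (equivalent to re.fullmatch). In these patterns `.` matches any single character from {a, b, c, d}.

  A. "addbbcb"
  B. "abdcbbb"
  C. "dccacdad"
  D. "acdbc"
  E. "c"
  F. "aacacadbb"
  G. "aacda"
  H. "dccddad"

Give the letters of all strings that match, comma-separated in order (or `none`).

A. "addbbcb" → no match
B. "abdcbbb" → no match
C. "dccacdad" → no match
D. "acdbc" → no match
E. "c" → no match
F. "aacacadbb" → no match
G. "aacda" → no match
H. "dccddad" → no match

none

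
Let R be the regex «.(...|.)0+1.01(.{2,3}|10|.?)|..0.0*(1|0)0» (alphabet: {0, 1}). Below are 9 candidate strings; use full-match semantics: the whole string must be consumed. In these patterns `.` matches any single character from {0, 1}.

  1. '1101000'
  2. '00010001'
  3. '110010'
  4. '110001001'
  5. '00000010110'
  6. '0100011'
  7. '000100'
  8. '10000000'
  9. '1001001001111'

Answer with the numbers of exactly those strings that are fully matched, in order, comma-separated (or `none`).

1, 3, 4, 7, 8, 9

1 → match
2 → no match
3 → match
4 → match
5 → no match
6 → no match
7 → match
8 → match
9 → match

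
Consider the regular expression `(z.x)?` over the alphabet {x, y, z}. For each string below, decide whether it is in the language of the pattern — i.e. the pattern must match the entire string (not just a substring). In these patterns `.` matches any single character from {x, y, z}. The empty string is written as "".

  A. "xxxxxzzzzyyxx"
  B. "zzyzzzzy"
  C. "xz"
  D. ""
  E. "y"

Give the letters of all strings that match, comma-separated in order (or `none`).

A → no match
B → no match
C → no match
D → match
E → no match

D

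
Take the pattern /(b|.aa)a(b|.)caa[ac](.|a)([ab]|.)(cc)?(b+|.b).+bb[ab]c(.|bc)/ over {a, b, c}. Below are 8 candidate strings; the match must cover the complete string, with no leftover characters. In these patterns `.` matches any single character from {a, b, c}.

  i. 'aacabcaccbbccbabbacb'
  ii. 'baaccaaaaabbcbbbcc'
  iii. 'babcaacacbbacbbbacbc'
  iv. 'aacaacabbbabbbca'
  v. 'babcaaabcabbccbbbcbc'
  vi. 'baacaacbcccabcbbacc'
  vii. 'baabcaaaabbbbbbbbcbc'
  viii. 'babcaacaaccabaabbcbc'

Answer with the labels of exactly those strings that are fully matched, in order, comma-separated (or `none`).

i → no match
ii → no match
iii → match
iv → no match
v → match
vi → match
vii → no match
viii → no match

iii, v, vi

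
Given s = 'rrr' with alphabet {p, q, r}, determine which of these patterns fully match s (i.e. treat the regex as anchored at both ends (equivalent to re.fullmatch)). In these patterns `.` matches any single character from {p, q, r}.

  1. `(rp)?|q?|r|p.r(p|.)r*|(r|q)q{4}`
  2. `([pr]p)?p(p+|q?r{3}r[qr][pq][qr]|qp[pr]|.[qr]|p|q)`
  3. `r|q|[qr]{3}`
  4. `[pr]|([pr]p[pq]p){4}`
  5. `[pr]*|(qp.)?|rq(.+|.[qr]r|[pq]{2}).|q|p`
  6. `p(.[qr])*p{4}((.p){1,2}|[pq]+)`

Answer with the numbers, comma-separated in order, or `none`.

1 → no match
2 → no match
3 → match
4 → no match
5 → match
6 → no match — must start with 'p'

3, 5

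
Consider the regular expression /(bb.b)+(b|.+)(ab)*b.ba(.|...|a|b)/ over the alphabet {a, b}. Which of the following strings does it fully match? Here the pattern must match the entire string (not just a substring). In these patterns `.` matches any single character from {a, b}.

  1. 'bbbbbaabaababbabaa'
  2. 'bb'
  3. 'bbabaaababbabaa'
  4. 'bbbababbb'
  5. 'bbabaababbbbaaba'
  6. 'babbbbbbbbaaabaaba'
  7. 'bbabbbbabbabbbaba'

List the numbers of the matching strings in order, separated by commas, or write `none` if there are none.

1, 3, 5

1 → match
2 → no match
3 → match
4 → no match
5 → match
6 → no match — must start with 'bb'
7 → no match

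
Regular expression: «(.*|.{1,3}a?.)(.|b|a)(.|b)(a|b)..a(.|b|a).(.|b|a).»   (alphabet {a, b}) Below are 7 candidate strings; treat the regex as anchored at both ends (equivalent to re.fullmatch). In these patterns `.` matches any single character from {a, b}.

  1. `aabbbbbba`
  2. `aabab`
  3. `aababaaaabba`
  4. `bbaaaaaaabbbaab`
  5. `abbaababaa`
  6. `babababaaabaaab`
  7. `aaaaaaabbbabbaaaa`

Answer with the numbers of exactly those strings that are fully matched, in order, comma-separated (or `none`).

3

1. `aabbbbbba` → no match
2. `aabab` → no match
3. `aababaaaabba` → match
4 → no match
5. `abbaababaa` → no match
6 → no match
7 → no match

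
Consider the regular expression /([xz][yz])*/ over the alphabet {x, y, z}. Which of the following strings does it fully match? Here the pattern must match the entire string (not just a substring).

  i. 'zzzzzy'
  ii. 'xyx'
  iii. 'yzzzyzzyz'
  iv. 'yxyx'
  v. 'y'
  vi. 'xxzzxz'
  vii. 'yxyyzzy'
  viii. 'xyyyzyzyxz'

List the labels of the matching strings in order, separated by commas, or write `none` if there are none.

i

i → match
ii → no match
iii → no match
iv → no match
v → no match
vi → no match
vii → no match
viii → no match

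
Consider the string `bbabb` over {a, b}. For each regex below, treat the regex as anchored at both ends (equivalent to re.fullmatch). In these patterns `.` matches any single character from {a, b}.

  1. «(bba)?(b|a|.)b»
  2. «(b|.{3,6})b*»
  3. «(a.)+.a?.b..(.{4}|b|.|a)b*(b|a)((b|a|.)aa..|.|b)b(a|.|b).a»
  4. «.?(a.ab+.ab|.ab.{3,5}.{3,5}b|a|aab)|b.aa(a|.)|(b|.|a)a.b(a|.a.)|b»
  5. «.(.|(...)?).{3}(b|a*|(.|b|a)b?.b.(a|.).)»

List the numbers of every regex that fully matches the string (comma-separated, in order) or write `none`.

1 → match
2 → match
3 → no match — must start with `a`
4 → no match
5 → match

1, 2, 5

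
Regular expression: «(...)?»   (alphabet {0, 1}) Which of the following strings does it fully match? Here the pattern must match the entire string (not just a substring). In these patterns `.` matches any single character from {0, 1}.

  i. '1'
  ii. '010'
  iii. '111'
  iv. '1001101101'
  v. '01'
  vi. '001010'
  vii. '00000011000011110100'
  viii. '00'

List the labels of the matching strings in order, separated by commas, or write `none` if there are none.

ii, iii

i → no match
ii → match
iii → match
iv → no match
v → no match
vi → no match
vii → no match
viii → no match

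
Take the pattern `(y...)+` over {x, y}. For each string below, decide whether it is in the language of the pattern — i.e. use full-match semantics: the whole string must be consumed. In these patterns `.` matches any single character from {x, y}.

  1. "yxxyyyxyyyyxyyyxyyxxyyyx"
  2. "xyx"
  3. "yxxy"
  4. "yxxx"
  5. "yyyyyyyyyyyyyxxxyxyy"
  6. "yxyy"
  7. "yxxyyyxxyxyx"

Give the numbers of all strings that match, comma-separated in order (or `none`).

1, 3, 4, 5, 6, 7

1 → match
2 → no match — must start with "y"
3 → match
4 → match
5 → match
6 → match
7 → match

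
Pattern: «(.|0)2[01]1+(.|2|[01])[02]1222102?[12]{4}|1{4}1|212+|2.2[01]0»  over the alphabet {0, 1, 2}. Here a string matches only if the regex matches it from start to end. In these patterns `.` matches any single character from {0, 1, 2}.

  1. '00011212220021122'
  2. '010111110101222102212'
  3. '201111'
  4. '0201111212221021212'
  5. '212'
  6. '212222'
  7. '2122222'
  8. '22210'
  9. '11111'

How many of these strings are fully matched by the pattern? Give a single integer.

6

1 → no match
2 → no match
3 → no match
4 → match
5 → match
6 → match
7 → match
8 → match
9 → match
Total matched: 6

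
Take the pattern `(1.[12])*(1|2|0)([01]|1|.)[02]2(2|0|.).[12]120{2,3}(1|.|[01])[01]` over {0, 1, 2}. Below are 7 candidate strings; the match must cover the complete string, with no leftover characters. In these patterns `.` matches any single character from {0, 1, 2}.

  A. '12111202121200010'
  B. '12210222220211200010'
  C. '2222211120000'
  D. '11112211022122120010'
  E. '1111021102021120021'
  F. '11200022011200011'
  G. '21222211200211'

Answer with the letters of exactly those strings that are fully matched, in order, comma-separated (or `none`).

B, C, E, F

A → no match
B → match
C → match
D → no match
E → match
F → match
G → no match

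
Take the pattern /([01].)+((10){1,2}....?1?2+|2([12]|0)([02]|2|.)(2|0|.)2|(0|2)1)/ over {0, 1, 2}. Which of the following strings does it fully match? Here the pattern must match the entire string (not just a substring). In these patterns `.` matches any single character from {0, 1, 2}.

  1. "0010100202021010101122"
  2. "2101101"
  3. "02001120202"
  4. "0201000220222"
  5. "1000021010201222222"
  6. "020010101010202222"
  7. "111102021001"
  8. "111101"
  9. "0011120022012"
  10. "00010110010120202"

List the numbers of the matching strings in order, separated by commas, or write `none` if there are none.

1 → match
2. "2101101" → no match
3. "02001120202" → match
4 → match
5 → match
6 → match
7. "111102021001" → match
8. "111101" → match
9 → match
10 → match

1, 3, 4, 5, 6, 7, 8, 9, 10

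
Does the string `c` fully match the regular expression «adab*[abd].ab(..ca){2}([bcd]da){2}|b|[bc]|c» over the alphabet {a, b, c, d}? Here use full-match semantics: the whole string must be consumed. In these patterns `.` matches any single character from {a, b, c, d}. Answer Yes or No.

Yes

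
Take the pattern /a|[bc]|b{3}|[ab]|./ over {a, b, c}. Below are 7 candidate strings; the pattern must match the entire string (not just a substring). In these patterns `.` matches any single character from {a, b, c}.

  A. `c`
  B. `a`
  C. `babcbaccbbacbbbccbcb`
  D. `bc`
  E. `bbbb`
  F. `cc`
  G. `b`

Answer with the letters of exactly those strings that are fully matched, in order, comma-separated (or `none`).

A → match
B → match
C → no match
D → no match
E → no match
F → no match
G → match

A, B, G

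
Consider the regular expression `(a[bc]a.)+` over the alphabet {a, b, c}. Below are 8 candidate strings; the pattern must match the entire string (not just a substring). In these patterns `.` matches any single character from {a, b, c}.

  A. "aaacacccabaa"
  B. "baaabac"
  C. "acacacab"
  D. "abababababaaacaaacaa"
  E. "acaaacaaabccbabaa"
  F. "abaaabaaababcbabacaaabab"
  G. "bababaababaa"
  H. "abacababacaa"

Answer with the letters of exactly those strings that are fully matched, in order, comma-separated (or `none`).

A. "aaacacccabaa" → no match
B. "baaabac" → no match — must start with "a"
C. "acacacab" → match
D → match
E → no match
F → no match
G. "bababaababaa" → no match — must start with "a"
H. "abacababacaa" → match

C, D, H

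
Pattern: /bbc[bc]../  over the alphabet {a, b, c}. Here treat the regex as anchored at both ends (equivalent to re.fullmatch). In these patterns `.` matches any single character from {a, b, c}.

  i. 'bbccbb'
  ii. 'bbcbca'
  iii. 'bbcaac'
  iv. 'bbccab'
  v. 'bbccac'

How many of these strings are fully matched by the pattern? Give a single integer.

i → match
ii → match
iii → no match
iv → match
v → match
Total matched: 4

4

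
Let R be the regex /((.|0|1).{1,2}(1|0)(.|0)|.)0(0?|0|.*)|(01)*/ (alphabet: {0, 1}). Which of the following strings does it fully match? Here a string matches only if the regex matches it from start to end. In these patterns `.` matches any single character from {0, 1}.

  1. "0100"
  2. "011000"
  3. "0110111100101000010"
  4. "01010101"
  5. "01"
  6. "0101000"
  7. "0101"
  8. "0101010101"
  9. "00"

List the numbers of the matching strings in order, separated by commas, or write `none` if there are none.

1 → no match
2 → match
3 → no match
4 → match
5 → match
6 → match
7 → match
8 → match
9 → match

2, 4, 5, 6, 7, 8, 9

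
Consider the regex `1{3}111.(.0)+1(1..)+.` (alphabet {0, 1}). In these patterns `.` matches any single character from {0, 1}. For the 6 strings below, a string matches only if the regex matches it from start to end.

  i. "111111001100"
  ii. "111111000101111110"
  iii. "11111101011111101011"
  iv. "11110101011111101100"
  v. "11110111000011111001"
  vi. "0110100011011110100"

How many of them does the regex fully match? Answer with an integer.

1

i → no match
ii → no match
iii → match
iv → no match
v → no match
vi → no match — must start with "1"
Total matched: 1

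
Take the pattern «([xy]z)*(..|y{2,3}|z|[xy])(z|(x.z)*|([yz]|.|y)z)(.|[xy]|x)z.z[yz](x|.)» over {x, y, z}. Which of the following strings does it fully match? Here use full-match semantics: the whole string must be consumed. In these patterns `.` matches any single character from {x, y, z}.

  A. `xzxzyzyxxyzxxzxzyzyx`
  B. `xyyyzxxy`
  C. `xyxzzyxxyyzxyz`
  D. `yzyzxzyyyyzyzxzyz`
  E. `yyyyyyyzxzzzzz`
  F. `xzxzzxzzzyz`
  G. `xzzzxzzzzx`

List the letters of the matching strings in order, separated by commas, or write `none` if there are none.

A, D, F, G

A → match
B. `xyyyzxxy` → no match
C → no match
D → match
E → no match
F. `xzxzzxzzzyz` → match
G. `xzzzxzzzzx` → match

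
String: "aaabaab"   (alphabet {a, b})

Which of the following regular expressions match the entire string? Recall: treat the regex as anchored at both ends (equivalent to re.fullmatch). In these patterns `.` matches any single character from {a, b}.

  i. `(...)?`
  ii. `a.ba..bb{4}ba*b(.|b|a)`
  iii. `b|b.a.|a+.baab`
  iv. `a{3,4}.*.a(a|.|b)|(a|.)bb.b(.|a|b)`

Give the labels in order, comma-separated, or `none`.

i → no match
ii → no match
iii → match
iv → match

iii, iv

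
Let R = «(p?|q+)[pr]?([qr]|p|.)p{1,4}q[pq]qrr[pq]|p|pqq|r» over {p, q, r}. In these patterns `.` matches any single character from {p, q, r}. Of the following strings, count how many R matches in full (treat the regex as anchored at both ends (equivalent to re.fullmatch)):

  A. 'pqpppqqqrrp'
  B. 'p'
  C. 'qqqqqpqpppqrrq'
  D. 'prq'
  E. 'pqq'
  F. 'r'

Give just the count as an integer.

A → match
B → match
C → no match
D → no match
E → match
F → match
Total matched: 4

4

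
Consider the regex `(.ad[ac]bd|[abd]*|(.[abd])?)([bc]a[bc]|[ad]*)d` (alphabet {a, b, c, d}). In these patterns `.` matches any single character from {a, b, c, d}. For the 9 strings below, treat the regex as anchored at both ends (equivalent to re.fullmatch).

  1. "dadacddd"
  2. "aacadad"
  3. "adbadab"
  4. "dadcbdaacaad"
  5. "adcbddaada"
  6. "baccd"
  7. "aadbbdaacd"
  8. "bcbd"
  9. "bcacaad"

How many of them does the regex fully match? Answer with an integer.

0

1 → no match
2 → no match
3 → no match — must end with "d"
4 → no match
5 → no match — must end with "d"
6 → no match
7 → no match
8 → no match
9 → no match
Total matched: 0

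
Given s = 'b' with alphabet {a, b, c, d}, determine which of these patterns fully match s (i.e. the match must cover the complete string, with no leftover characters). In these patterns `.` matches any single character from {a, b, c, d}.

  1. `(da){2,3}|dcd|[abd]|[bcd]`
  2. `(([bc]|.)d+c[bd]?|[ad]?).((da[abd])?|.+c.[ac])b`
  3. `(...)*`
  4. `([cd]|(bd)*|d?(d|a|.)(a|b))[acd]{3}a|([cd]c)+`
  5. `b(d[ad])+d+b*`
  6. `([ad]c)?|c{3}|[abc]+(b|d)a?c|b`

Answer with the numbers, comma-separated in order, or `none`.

1, 6

1 → match
2 → no match
3 → no match
4 → no match
5 → no match — must start with 'bd'
6 → match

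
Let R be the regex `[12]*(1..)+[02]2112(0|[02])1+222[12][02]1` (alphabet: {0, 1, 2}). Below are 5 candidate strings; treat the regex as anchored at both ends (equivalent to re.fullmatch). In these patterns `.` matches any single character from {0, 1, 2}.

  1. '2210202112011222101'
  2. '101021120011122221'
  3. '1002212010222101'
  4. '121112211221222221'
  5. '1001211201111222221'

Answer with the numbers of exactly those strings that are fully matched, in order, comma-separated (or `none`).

1, 4

1 → match
2 → no match
3 → no match
4 → match
5 → no match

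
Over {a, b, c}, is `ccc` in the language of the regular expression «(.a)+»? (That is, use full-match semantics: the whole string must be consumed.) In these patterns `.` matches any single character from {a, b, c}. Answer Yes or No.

No

Every match must end with `a`, but `ccc` does not.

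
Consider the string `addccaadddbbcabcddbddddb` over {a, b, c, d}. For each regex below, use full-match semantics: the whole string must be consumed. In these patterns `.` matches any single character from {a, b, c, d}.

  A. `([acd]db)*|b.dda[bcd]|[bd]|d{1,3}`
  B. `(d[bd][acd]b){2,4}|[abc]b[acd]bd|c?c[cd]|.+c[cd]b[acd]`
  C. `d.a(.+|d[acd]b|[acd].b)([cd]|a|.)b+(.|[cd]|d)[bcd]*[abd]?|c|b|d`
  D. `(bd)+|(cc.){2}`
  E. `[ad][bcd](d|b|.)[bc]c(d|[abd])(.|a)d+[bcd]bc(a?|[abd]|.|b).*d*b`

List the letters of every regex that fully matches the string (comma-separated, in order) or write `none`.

E

A → no match
B → no match
C → no match
D → no match
E → match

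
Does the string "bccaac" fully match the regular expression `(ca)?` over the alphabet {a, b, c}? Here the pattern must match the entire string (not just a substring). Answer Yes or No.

No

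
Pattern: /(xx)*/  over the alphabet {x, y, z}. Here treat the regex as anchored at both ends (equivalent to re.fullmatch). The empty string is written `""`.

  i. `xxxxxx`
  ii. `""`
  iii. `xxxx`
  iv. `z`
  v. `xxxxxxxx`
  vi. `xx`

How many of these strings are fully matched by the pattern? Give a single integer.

i → match
ii → match
iii → match
iv → no match
v → match
vi → match
Total matched: 5

5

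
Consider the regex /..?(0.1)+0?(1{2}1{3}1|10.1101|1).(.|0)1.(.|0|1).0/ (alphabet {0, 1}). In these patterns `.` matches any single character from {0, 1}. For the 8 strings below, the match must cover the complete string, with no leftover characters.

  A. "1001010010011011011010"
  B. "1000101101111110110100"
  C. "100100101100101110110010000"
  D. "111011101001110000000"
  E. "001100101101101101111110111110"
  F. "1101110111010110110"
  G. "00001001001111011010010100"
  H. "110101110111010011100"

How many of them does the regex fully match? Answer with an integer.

A → no match
B → match
C → no match
D → no match
E → match
F → match
G → no match
H → no match
Total matched: 3

3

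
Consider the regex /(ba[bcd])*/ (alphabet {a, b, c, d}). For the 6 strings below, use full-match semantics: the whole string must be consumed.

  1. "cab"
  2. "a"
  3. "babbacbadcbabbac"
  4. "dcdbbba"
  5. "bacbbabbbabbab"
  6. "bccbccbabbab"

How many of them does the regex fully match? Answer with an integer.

0

1 → no match
2 → no match
3 → no match
4 → no match
5 → no match
6 → no match
Total matched: 0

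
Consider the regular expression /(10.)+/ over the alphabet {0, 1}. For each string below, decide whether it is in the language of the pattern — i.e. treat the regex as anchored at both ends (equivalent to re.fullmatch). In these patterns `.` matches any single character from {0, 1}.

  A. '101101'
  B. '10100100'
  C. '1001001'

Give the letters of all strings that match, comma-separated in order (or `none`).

A → match
B → no match
C → no match

A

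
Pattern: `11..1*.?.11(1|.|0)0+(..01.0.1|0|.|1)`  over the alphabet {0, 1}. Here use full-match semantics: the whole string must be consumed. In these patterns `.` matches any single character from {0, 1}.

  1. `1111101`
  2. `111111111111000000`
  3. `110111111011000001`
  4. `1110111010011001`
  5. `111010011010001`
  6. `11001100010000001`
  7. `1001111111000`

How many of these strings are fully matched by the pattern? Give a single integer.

1 → no match
2 → match
3 → match
4 → no match
5 → no match
6 → no match
7 → no match — must start with `11`
Total matched: 2

2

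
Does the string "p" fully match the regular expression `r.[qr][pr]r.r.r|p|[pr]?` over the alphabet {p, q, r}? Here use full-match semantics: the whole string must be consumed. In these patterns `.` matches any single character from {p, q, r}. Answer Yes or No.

Yes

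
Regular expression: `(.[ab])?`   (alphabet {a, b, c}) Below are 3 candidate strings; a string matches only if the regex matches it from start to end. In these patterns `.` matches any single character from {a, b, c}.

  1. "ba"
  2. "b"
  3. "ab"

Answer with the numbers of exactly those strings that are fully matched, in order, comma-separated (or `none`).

1, 3

1 → match
2 → no match
3 → match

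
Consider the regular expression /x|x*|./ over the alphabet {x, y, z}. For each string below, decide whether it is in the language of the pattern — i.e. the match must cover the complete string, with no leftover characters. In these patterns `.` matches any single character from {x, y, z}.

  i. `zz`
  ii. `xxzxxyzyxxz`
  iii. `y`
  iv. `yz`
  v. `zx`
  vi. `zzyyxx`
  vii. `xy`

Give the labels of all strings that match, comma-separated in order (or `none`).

iii

i → no match
ii → no match
iii → match
iv → no match
v → no match
vi → no match
vii → no match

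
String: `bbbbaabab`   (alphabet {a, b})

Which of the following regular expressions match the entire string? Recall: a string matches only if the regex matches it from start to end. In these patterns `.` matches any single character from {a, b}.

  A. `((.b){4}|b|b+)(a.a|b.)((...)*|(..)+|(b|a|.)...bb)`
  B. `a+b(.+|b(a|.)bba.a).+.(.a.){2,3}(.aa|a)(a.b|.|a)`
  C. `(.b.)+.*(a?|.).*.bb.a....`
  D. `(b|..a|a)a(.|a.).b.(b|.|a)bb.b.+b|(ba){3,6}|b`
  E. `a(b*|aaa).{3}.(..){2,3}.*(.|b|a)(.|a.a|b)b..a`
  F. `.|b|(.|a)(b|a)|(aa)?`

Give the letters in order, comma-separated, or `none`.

A → match
B → no match — must start with `a`
C → no match
D → no match
E → no match — must start with `a`
F → no match

A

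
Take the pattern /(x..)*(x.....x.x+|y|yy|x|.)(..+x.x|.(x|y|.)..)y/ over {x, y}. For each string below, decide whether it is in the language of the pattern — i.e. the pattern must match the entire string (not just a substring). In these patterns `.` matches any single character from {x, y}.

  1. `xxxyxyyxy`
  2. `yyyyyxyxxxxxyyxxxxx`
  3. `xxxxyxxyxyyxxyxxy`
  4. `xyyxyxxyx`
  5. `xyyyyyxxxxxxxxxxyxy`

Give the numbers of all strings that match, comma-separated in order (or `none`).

1 → match
2 → no match — must end with `y`
3 → no match
4 → no match — must end with `y`
5 → match

1, 5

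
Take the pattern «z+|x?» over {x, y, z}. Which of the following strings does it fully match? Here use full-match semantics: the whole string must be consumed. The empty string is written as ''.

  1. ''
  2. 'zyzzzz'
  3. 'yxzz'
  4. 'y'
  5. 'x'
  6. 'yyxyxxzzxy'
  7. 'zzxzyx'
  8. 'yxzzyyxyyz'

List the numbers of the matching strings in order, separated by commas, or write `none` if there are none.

1 → match
2 → no match
3 → no match
4 → no match
5 → match
6 → no match
7 → no match
8 → no match

1, 5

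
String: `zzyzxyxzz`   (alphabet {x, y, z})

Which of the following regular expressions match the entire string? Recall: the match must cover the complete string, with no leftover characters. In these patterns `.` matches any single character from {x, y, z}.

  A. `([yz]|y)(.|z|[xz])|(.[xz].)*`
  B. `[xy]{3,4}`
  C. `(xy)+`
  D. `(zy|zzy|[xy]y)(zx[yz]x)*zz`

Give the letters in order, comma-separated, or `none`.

A, D

A → match
B → no match
C → no match — must start with `xy`
D → match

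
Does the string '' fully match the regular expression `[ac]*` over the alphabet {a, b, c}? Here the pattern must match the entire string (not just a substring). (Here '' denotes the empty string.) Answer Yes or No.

Yes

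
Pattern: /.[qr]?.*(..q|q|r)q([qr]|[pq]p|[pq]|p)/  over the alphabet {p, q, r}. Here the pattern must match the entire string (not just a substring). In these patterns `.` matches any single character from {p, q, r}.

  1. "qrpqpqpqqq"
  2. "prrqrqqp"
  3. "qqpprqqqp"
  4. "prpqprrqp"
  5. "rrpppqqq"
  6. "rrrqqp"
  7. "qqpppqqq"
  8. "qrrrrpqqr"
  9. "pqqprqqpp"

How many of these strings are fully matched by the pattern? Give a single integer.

9

1 → match
2 → match
3 → match
4 → match
5 → match
6 → match
7 → match
8 → match
9 → match
Total matched: 9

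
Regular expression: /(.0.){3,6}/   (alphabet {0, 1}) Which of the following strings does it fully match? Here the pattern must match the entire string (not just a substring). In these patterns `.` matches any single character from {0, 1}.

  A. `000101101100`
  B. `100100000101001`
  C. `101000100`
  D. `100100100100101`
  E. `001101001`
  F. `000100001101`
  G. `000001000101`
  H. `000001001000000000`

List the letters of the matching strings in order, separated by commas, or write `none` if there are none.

A, B, C, D, E, F, G, H

A → match
B → match
C → match
D → match
E → match
F → match
G → match
H → match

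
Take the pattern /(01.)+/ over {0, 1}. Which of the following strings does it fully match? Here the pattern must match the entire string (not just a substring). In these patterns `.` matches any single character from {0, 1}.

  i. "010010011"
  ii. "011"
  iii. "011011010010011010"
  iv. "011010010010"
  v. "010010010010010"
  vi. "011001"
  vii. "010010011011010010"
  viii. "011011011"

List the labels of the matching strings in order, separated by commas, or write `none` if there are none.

i, ii, iii, iv, v, vii, viii

i. "010010011" → match
ii. "011" → match
iii → match
iv. "011010010010" → match
v → match
vi. "011001" → no match
vii → match
viii. "011011011" → match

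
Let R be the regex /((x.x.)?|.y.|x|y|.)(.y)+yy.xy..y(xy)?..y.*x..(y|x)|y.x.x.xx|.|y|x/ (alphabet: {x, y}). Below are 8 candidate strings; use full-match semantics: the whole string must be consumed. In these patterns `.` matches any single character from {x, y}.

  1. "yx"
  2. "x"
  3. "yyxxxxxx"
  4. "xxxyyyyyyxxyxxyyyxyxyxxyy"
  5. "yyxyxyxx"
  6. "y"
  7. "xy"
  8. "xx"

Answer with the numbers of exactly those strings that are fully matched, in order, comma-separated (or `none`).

1 → no match
2 → match
3 → match
4 → no match
5 → match
6 → match
7 → no match
8 → no match

2, 3, 5, 6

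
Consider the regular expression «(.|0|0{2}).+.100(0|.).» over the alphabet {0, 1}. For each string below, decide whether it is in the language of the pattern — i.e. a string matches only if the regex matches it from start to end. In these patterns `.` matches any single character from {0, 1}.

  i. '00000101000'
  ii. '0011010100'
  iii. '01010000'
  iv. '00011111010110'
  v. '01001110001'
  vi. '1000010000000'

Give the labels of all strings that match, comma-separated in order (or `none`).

i → no match
ii → no match
iii → match
iv → no match
v → match
vi → no match

iii, v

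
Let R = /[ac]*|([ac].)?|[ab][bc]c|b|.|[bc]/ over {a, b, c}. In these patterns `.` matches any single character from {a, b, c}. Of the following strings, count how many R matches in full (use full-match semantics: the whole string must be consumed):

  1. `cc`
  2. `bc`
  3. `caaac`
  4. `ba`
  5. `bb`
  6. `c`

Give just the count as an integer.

1. `cc` → match
2. `bc` → no match
3. `caaac` → match
4. `ba` → no match
5. `bb` → no match
6. `c` → match
Total matched: 3

3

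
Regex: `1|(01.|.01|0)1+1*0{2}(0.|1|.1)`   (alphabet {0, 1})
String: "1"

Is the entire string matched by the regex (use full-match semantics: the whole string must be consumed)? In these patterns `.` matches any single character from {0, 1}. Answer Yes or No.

Yes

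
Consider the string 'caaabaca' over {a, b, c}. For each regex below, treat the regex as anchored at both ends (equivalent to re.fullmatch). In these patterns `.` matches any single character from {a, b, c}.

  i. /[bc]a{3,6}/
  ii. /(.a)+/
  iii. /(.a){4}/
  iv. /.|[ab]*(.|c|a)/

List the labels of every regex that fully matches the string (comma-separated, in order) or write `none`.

i → no match
ii → match
iii → match
iv → no match

ii, iii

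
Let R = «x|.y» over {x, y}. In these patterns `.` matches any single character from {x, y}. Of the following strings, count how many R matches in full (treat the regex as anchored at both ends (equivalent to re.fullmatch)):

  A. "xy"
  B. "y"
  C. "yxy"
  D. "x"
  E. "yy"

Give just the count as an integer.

3

A. "xy" → match
B. "y" → no match
C. "yxy" → no match
D. "x" → match
E. "yy" → match
Total matched: 3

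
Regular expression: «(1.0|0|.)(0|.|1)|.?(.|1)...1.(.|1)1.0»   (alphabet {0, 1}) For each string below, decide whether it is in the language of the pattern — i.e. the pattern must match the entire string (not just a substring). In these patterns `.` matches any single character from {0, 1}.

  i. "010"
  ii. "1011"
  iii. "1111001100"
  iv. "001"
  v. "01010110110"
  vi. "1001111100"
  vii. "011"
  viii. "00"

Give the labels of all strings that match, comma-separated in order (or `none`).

i → no match
ii → no match
iii → no match
iv → no match
v → match
vi → match
vii → no match
viii → match

v, vi, viii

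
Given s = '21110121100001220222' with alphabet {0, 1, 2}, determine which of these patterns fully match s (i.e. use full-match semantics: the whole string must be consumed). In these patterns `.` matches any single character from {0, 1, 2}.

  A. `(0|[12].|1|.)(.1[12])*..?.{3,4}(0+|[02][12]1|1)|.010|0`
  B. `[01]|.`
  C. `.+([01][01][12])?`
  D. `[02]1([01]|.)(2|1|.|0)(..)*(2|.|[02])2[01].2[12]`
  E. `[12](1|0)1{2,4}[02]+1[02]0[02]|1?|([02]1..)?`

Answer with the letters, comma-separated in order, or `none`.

A → no match
B → no match
C → match
D → match
E → no match

C, D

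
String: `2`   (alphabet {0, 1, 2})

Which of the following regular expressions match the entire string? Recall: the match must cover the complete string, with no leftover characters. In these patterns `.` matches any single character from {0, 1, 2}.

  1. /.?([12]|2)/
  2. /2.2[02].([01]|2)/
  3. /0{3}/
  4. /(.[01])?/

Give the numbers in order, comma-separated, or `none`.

1

1 → match
2 → no match
3 → no match — must start with `0`
4 → no match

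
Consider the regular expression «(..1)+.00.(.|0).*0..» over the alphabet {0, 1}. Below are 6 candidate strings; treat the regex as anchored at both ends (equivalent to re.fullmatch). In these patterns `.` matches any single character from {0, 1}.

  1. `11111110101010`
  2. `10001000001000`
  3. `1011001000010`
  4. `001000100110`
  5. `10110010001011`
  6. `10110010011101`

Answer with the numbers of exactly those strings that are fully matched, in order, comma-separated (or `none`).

3, 5

1 → no match
2 → no match
3 → match
4 → no match
5 → match
6 → no match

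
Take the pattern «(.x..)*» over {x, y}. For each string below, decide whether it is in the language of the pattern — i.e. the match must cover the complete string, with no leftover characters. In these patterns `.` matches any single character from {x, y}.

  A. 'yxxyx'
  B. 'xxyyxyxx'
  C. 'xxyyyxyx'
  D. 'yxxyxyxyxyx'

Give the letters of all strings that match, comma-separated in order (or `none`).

C

A → no match
B → no match
C → match
D → no match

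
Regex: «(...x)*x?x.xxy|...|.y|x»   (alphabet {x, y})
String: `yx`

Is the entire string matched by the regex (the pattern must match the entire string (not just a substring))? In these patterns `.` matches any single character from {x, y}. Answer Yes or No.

No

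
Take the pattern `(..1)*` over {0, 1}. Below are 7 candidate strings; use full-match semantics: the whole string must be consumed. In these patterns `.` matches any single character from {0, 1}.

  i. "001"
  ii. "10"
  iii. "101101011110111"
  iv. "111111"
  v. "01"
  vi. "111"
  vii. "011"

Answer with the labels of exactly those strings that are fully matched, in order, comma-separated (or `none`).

i, iv, vi, vii

i → match
ii → no match
iii → no match
iv → match
v → no match
vi → match
vii → match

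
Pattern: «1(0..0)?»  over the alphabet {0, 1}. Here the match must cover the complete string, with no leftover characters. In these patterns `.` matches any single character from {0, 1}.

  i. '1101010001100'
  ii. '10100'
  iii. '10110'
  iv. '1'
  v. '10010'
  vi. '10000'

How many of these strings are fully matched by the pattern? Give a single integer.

5

i → no match
ii. '10100' → match
iii. '10110' → match
iv. '1' → match
v. '10010' → match
vi. '10000' → match
Total matched: 5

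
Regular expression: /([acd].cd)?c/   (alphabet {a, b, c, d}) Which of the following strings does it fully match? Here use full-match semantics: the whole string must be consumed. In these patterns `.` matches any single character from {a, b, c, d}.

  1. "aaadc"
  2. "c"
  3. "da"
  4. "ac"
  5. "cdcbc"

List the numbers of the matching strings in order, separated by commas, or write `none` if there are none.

1 → no match
2 → match
3 → no match — must end with "c"
4 → no match
5 → no match

2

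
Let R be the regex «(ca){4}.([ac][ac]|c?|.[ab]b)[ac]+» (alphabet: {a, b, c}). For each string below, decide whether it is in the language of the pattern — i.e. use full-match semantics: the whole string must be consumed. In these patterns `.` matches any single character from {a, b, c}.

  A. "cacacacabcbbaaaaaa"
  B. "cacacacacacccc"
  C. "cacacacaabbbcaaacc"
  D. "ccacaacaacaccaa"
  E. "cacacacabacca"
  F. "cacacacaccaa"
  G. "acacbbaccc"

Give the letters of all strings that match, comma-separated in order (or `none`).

A → match
B → match
C → match
D → no match — must start with "ca"
E → match
F → match
G → no match — must start with "ca"

A, B, C, E, F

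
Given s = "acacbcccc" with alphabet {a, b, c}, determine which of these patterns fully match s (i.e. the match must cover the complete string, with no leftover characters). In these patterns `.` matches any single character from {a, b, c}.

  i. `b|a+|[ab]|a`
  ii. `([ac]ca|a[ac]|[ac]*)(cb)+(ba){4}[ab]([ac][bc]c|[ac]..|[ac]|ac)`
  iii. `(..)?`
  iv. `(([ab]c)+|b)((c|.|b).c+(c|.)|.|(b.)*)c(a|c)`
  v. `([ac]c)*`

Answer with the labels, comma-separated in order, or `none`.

i → no match
ii → no match
iii → no match
iv → match
v → no match

iv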